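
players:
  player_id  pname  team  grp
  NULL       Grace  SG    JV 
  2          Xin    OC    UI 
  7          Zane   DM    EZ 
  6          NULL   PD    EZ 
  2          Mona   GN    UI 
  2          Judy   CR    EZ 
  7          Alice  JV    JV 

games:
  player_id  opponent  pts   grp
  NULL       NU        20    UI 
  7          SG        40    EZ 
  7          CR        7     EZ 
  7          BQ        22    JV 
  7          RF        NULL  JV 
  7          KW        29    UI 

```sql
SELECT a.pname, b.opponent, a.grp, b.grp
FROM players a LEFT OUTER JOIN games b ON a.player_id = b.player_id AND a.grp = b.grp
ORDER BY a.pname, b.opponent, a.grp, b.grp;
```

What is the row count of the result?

LEFT JOIN keeps every row from `players`; unmatched rows get NULL for `games`'s columns.
Matching on a.player_id = b.player_id AND a.grp = b.grp. A NULL in a compared column never satisfies the condition.
Matched pairs: 4; unmatched a rows kept: 5.
Total: 4 matched + 5 padded = 9 rows.

9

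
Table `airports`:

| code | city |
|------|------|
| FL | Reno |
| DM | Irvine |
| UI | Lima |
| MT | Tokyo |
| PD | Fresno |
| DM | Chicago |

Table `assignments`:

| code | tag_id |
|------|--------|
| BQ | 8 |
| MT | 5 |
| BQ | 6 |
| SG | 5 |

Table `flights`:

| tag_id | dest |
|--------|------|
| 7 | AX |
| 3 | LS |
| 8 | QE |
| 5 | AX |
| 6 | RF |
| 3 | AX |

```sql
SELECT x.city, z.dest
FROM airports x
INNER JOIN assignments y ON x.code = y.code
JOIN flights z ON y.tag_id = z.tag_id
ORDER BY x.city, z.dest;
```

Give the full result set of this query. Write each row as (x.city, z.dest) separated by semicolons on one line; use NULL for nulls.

(Tokyo, AX)

Evaluate left to right. First `airports x INNER JOIN assignments y` on code: 1 row(s).
Then INNER JOIN `flights z` on tag_id: keep only rows whose y.tag_id appears in z.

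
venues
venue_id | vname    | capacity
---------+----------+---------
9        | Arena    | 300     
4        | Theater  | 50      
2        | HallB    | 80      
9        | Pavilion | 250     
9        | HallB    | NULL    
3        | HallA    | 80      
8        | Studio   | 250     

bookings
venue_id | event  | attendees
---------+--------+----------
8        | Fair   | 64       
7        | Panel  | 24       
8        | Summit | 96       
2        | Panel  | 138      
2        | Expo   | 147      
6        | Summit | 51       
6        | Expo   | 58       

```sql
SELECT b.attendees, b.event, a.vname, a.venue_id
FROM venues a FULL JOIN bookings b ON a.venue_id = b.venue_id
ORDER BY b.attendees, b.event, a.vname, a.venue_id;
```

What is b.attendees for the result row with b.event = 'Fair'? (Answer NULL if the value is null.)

64

FULL OUTER JOIN keeps every row from both sides; unmatched rows get NULL for the other side's columns.
Matching on a.venue_id = b.venue_id.
- a (venue_id=9) has no partner → padded with NULL.
- a (venue_id=4) has no partner → padded with NULL.
- a (venue_id=2) pairs with 2 row(s) of b.
- a (venue_id=9) has no partner → padded with NULL.
- a (venue_id=9) has no partner → padded with NULL.
- a (venue_id=3) has no partner → padded with NULL.
- a (venue_id=8) pairs with 2 row(s) of b.
- 3 b row(s) had no a match → kept, a columns NULL.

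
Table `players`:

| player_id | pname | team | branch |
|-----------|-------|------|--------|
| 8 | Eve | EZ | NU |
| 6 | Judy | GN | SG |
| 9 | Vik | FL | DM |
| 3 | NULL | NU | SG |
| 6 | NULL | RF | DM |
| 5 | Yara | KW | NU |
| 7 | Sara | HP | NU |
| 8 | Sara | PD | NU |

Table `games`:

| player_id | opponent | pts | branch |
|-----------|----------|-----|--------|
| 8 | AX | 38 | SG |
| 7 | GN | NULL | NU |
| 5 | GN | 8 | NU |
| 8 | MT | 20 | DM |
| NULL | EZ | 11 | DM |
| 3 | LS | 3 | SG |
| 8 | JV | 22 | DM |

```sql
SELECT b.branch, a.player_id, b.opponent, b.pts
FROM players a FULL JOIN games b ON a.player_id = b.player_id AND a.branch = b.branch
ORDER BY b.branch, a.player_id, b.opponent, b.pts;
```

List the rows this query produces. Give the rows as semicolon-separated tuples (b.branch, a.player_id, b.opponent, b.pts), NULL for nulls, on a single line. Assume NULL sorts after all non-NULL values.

FULL OUTER JOIN keeps every row from both sides; unmatched rows get NULL for the other side's columns.
Matching on a.player_id = b.player_id AND a.branch = b.branch. A NULL in a compared column never satisfies the condition.
Matched pairs: 3; unmatched a rows kept: 5; unmatched b rows kept: 4.

(DM, NULL, EZ, 11); (DM, NULL, JV, 22); (DM, NULL, MT, 20); (NU, 5, GN, 8); (NU, 7, GN, NULL); (SG, 3, LS, 3); (SG, NULL, AX, 38); (NULL, 6, NULL, NULL); (NULL, 6, NULL, NULL); (NULL, 8, NULL, NULL); (NULL, 8, NULL, NULL); (NULL, 9, NULL, NULL)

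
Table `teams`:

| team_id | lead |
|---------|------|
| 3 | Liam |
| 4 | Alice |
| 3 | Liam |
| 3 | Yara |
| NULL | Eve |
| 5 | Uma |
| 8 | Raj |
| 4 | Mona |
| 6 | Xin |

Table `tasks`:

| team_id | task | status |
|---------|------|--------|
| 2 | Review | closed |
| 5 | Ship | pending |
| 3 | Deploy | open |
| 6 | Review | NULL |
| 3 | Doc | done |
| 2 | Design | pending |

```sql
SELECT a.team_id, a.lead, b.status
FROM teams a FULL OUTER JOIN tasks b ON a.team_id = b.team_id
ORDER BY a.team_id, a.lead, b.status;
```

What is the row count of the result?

14

FULL OUTER JOIN keeps every row from both sides; unmatched rows get NULL for the other side's columns.
Matching on a.team_id = b.team_id. A NULL in a compared column never satisfies the condition.
Matched pairs: 8; unmatched a rows kept: 4; unmatched b rows kept: 2.
Total: 8 matched + 6 padded = 14 rows.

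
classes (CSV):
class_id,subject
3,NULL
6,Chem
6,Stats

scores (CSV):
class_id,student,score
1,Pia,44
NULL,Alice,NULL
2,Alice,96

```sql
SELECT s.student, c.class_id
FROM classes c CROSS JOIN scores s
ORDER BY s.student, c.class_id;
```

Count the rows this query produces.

9

CROSS JOIN pairs every row of `classes` with every row of `scores`: 3 × 3 = 9 rows.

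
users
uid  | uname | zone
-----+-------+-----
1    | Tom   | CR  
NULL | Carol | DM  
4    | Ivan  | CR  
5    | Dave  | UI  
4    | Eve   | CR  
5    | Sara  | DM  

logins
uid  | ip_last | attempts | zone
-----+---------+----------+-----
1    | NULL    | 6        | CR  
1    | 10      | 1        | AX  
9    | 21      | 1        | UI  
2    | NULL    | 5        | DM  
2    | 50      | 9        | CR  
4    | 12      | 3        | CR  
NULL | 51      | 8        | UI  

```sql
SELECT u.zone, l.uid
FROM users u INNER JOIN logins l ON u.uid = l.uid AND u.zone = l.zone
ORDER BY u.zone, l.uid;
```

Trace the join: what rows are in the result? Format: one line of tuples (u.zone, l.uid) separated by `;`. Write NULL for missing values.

(CR, 1); (CR, 4); (CR, 4)

INNER JOIN keeps only pairs where the ON condition holds.
Matching on u.uid = l.uid AND u.zone = l.zone. A NULL in a compared column never satisfies the condition.
- u[0] uid=1, zone=CR → 1 match(es) in l → 1 row(s).
- u[1] uid=NULL, zone=DM → no match; dropped.
- u[2] uid=4, zone=CR → 1 match(es) in l → 1 row(s).
- u[3] uid=5, zone=UI → no match; dropped.
- u[4] uid=4, zone=CR → 1 match(es) in l → 1 row(s).
- u[5] uid=5, zone=DM → no match; dropped.
After projecting and ordering:
u.zone | l.uid
CR | 1
CR | 4
CR | 4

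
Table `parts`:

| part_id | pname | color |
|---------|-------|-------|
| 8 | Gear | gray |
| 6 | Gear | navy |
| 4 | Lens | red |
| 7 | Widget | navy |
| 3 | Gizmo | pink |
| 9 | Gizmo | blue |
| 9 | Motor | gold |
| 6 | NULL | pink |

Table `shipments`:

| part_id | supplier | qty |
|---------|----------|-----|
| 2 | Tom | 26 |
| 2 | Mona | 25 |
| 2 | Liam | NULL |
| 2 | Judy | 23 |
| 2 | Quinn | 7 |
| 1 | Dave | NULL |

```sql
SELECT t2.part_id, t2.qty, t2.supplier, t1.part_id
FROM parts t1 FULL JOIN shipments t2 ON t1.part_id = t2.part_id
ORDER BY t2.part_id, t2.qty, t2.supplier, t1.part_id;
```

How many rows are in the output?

14

FULL OUTER JOIN keeps every row from both sides; unmatched rows get NULL for the other side's columns.
Matching on t1.part_id = t2.part_id.
Matched pairs: 0; unmatched t1 rows kept: 8; unmatched t2 rows kept: 6.
Total: 0 matched + 14 padded = 14 rows.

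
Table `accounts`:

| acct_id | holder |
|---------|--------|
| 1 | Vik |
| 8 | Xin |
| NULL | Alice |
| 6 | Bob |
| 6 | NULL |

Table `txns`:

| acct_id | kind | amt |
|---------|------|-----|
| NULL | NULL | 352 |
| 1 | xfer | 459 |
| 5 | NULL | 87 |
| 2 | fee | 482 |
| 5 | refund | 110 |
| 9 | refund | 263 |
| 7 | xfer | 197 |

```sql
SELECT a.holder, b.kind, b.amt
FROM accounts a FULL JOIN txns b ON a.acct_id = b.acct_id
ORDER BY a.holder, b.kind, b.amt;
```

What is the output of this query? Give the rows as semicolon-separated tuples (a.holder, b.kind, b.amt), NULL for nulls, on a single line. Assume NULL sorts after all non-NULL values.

FULL OUTER JOIN keeps every row from both sides; unmatched rows get NULL for the other side's columns.
Matching on a.acct_id = b.acct_id. A NULL in a compared column never satisfies the condition.
- a (acct_id=1) pairs with 1 row(s) of b.
- a (acct_id=8) has no partner → padded with NULL.
- a (acct_id=NULL) has no partner → padded with NULL.
- a (acct_id=6) has no partner → padded with NULL.
- a (acct_id=6) has no partner → padded with NULL.
- 6 b row(s) had no a match → kept, a columns NULL.

(Alice, NULL, NULL); (Bob, NULL, NULL); (Vik, xfer, 459); (Xin, NULL, NULL); (NULL, fee, 482); (NULL, refund, 110); (NULL, refund, 263); (NULL, xfer, 197); (NULL, NULL, 87); (NULL, NULL, 352); (NULL, NULL, NULL)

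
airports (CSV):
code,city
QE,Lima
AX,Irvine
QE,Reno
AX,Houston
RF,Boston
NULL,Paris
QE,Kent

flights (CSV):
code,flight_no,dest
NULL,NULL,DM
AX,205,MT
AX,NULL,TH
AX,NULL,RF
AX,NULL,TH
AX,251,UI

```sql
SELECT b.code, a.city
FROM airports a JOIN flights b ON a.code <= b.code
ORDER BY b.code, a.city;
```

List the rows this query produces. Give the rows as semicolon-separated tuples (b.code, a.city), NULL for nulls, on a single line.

(AX, Houston); (AX, Houston); (AX, Houston); (AX, Houston); (AX, Houston); (AX, Irvine); (AX, Irvine); (AX, Irvine); (AX, Irvine); (AX, Irvine)

INNER JOIN keeps only pairs where the ON condition holds.
Matching on a.code <= b.code. A NULL in a compared column never satisfies the condition.
Matched pairs: 10.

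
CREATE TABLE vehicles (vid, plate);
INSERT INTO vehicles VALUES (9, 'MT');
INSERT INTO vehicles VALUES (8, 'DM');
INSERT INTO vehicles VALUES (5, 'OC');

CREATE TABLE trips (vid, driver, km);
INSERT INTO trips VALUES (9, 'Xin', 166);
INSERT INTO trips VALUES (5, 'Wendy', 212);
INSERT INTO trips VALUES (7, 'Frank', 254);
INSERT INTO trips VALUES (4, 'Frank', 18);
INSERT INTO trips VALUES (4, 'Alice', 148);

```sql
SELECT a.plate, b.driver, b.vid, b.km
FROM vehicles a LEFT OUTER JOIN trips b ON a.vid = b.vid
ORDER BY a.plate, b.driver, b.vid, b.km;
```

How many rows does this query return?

3

LEFT JOIN keeps every row from `vehicles`; unmatched rows get NULL for `trips`'s columns.
Matching on a.vid = b.vid.
Matched pairs: 2; unmatched a rows kept: 1.
Total: 2 matched + 1 padded = 3 rows.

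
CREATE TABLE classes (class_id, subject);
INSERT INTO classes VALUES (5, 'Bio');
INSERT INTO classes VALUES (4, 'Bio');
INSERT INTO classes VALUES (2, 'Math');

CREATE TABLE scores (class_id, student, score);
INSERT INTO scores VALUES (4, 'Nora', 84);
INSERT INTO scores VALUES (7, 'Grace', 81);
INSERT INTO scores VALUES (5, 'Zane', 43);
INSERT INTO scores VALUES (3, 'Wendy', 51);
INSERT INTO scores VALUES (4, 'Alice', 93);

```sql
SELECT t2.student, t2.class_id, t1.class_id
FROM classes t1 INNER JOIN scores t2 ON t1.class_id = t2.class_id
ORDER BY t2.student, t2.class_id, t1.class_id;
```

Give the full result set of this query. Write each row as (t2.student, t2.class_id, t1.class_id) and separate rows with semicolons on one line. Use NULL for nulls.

(Alice, 4, 4); (Nora, 4, 4); (Zane, 5, 5)

INNER JOIN keeps only pairs where the ON condition holds.
Matching on t1.class_id = t2.class_id.
- t1 row (class_id=5): matches 1 t2 row(s) → 1 output row(s).
- t1 row (class_id=4): matches 2 t2 row(s) → 2 output row(s).
- t1 row (class_id=2): no match → dropped.
After projecting and ordering:
t2.student | t2.class_id | t1.class_id
Alice | 4 | 4
Nora | 4 | 4
Zane | 5 | 5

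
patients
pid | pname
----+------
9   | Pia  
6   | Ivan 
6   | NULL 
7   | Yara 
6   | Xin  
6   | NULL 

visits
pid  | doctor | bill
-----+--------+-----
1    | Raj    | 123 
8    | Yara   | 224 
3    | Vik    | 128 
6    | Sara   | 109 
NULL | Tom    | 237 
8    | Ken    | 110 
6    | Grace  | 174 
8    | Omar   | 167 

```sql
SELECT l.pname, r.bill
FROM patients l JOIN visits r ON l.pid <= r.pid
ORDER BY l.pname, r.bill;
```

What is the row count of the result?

INNER JOIN keeps only pairs where the ON condition holds.
Matching on l.pid <= r.pid. A NULL in a compared column never satisfies the condition.
- l[0] pid=9 → no match; dropped.
- l[1] pid=6 → 5 match(es) in r → 5 row(s).
- l[2] pid=6 → 5 match(es) in r → 5 row(s).
- l[3] pid=7 → 3 match(es) in r → 3 row(s).
- l[4] pid=6 → 5 match(es) in r → 5 row(s).
- l[5] pid=6 → 5 match(es) in r → 5 row(s).
Total: 23 rows.

23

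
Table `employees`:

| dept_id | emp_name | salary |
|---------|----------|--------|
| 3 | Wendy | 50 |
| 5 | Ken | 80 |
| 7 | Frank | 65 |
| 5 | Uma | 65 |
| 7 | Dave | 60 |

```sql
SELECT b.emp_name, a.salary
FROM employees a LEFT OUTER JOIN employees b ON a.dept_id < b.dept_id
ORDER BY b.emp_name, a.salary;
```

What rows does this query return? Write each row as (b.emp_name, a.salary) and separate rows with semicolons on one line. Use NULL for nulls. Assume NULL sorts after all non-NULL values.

(Dave, 50); (Dave, 65); (Dave, 80); (Frank, 50); (Frank, 65); (Frank, 80); (Ken, 50); (Uma, 50); (NULL, 60); (NULL, 65)

LEFT JOIN keeps every row from `employees a`; unmatched rows get NULL for `employees b`'s columns.
Matching on a.dept_id < b.dept_id.
- a (dept_id=3) pairs with 4 row(s) of b.
- a (dept_id=5) pairs with 2 row(s) of b.
- a (dept_id=7) has no partner → padded with NULL.
- a (dept_id=5) pairs with 2 row(s) of b.
- a (dept_id=7) has no partner → padded with NULL.
After projecting and ordering:
b.emp_name | a.salary
Dave | 50
Dave | 65
Dave | 80
Frank | 50
Frank | 65
Frank | 80
Ken | 50
Uma | 50
NULL | 60
NULL | 65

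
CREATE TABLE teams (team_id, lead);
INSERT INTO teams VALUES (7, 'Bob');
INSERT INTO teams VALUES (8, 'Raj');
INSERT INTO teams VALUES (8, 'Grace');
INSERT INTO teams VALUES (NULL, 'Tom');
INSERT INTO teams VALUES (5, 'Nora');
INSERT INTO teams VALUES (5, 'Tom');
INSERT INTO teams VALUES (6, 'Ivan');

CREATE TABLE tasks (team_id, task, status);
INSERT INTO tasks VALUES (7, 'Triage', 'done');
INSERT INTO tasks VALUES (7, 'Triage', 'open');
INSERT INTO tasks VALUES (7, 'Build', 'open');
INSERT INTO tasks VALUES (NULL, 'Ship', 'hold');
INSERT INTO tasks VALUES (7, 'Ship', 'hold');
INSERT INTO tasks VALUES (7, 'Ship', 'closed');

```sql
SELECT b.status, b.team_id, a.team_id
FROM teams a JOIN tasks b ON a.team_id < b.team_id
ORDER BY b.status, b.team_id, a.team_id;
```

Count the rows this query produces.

15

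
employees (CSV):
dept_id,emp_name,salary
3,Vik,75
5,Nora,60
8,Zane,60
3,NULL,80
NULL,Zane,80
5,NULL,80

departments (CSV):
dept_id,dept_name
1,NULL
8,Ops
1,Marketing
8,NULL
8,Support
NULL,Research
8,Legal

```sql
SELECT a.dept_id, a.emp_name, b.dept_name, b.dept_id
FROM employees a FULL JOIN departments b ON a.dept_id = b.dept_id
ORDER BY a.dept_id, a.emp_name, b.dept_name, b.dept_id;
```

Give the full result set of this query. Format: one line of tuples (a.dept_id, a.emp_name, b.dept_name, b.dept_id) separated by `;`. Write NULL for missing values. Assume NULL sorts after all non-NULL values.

FULL OUTER JOIN keeps every row from both sides; unmatched rows get NULL for the other side's columns.
Matching on a.dept_id = b.dept_id. A NULL in a compared column never satisfies the condition.
- a (dept_id=3) has no partner → padded with NULL.
- a (dept_id=5) has no partner → padded with NULL.
- a (dept_id=8) pairs with 4 row(s) of b.
- a (dept_id=3) has no partner → padded with NULL.
- a (dept_id=NULL) has no partner → padded with NULL.
- a (dept_id=5) has no partner → padded with NULL.
- 3 row(s) from b found no a partner → padded with NULL.

(3, Vik, NULL, NULL); (3, NULL, NULL, NULL); (5, Nora, NULL, NULL); (5, NULL, NULL, NULL); (8, Zane, Legal, 8); (8, Zane, Ops, 8); (8, Zane, Support, 8); (8, Zane, NULL, 8); (NULL, Zane, NULL, NULL); (NULL, NULL, Marketing, 1); (NULL, NULL, Research, NULL); (NULL, NULL, NULL, 1)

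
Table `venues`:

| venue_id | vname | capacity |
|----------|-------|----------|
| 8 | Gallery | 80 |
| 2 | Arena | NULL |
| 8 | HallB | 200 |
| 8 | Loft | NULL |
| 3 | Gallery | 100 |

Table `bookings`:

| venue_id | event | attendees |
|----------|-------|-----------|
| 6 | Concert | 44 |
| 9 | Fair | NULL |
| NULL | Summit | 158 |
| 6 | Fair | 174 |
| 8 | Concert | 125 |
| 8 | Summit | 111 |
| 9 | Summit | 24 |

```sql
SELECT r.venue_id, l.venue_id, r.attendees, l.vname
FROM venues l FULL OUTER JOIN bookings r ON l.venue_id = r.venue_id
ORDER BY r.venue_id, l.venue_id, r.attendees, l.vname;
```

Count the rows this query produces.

13

FULL OUTER JOIN keeps every row from both sides; unmatched rows get NULL for the other side's columns.
Matching on l.venue_id = r.venue_id. A NULL in a compared column never satisfies the condition.
Matched pairs: 6; unmatched l rows kept: 2; unmatched r rows kept: 5.
Total: 6 matched + 7 padded = 13 rows.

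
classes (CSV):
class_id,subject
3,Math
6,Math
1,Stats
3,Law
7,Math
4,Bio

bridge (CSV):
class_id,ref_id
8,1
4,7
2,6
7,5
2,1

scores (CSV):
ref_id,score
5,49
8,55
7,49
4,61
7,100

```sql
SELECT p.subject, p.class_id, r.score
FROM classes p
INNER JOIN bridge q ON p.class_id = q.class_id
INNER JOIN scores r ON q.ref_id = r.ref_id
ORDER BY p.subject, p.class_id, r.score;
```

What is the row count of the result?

Evaluate left to right. First `classes p INNER JOIN bridge q` on class_id: 2 row(s).
Then INNER JOIN `scores r` on ref_id: keep only rows whose q.ref_id appears in r.
Result: 3 row(s).

3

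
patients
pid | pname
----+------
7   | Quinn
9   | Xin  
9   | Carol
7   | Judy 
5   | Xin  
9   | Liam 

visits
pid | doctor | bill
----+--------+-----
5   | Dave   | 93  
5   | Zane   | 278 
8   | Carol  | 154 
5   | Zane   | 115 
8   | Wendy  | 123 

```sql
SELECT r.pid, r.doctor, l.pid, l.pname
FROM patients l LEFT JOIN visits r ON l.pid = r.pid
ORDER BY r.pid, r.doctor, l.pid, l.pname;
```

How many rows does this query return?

8

LEFT JOIN keeps every row from `patients`; unmatched rows get NULL for `visits`'s columns.
Matching on l.pid = r.pid.
Matched pairs: 3; unmatched l rows kept: 5.
Total: 3 matched + 5 padded = 8 rows.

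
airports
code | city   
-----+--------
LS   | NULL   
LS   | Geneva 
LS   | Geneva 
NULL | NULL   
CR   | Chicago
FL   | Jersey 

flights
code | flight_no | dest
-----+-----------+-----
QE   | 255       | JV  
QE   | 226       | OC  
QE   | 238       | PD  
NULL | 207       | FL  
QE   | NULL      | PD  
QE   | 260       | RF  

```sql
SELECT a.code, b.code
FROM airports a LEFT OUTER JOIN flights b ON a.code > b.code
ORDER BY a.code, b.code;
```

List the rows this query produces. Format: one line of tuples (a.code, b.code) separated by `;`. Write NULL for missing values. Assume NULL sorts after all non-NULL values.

LEFT JOIN keeps every row from `airports`; unmatched rows get NULL for `flights`'s columns.
Matching on a.code > b.code. A NULL in a compared column never satisfies the condition.
- a[0] code=LS → no match; kept with NULLs on the b side.
- a[1] code=LS → no match; kept with NULLs on the b side.
- a[2] code=LS → no match; kept with NULLs on the b side.
- a[3] code=NULL → no match; kept with NULLs on the b side.
- a[4] code=CR → no match; kept with NULLs on the b side.
- a[5] code=FL → no match; kept with NULLs on the b side.
After projecting and ordering:
a.code | b.code
CR | NULL
FL | NULL
LS | NULL
LS | NULL
LS | NULL
NULL | NULL

(CR, NULL); (FL, NULL); (LS, NULL); (LS, NULL); (LS, NULL); (NULL, NULL)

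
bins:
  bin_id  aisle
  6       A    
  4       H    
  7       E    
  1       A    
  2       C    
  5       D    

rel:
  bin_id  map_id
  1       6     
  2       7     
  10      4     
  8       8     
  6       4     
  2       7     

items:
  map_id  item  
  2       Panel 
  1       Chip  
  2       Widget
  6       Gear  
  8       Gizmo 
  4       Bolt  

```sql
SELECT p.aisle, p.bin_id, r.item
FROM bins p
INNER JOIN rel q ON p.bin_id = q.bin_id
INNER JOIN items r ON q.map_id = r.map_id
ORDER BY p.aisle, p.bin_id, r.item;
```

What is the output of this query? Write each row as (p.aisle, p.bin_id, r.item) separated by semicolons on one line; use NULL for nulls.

Joins associate left-to-right: bins INNER JOIN rel on bin_id gives 4 intermediate row(s).
Then INNER JOIN `items r` on map_id: keep only rows whose q.map_id appears in r.

(A, 1, Gear); (A, 6, Bolt)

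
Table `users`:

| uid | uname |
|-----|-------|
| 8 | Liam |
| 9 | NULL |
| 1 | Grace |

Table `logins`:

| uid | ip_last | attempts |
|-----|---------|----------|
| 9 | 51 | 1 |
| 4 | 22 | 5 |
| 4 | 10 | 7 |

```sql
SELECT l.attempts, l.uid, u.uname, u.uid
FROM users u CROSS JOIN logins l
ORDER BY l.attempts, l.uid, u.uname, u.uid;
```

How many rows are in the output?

9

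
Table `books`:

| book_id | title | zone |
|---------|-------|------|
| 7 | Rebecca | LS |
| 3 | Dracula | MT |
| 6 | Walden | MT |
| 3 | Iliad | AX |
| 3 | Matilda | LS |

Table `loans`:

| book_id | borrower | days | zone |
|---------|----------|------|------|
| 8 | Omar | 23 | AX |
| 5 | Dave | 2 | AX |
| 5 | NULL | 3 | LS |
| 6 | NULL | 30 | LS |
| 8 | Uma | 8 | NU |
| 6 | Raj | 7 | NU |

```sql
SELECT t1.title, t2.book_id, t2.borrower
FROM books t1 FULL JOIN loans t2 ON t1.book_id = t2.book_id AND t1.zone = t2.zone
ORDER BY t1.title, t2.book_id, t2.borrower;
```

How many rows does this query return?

FULL OUTER JOIN keeps every row from both sides; unmatched rows get NULL for the other side's columns.
Matching on t1.book_id = t2.book_id AND t1.zone = t2.zone.
- book_id=7, zone=LS: no t2 row matches, row kept with t2 columns NULL.
- book_id=3, zone=MT: no t2 row matches, row kept with t2 columns NULL.
- book_id=6, zone=MT: no t2 row matches, row kept with t2 columns NULL.
- book_id=3, zone=AX: no t2 row matches, row kept with t2 columns NULL.
- book_id=3, zone=LS: no t2 row matches, row kept with t2 columns NULL.
- plus 6 unmatched t2 row(s), each kept with NULL t1 columns.
Total: 0 matched + 11 padded = 11 rows.

11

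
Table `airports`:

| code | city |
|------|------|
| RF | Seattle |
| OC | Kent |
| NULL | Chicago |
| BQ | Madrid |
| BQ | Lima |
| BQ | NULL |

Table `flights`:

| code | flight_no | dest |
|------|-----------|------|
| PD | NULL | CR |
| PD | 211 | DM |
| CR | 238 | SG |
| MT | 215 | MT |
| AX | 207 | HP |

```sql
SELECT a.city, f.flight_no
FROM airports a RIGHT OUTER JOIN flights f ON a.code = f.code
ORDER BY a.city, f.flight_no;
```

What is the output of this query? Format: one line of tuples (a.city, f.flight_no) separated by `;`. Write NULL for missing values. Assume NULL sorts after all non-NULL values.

(NULL, 207); (NULL, 211); (NULL, 215); (NULL, 238); (NULL, NULL)

RIGHT JOIN keeps every row from `flights`; unmatched rows get NULL for `airports`'s columns.
Matching on a.code = f.code. A NULL in a compared column never satisfies the condition.
- code=RF: no matching f row.
- code=OC: no matching f row.
- code=NULL: no matching f row.
- code=BQ: no matching f row.
- code=BQ: no matching f row.
- code=BQ: no matching f row.
- plus 5 unmatched f row(s), each kept with NULL a columns.
After projecting and ordering:
a.city | f.flight_no
NULL | 207
NULL | 211
NULL | 215
NULL | 238
NULL | NULL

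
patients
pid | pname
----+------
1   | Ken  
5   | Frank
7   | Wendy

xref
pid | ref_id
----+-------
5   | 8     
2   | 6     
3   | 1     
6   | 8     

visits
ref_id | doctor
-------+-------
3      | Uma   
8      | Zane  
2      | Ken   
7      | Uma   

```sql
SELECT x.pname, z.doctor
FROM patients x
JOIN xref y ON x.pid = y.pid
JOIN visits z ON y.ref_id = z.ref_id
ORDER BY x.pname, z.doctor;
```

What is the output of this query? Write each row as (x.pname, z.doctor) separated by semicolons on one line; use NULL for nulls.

(Frank, Zane)

Step 1 — x INNER JOIN y on pid → 1 row(s).
Then INNER JOIN `visits z` on ref_id: keep only rows whose y.ref_id appears in z.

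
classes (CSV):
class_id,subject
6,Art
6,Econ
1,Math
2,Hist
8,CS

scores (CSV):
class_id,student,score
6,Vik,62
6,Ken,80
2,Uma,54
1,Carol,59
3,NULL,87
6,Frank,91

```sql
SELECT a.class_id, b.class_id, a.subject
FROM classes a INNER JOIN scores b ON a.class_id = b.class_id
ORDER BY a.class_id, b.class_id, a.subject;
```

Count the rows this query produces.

8

INNER JOIN keeps only pairs where the ON condition holds.
Matching on a.class_id = b.class_id.
- class_id=6: 3 matching b row(s), so 3 row(s) emitted.
- class_id=6: 3 matching b row(s), so 3 row(s) emitted.
- class_id=1: 1 matching b row(s), so 1 row(s) emitted.
- class_id=2: 1 matching b row(s), so 1 row(s) emitted.
- class_id=8: no matching b row, dropped.
Total: 8 rows.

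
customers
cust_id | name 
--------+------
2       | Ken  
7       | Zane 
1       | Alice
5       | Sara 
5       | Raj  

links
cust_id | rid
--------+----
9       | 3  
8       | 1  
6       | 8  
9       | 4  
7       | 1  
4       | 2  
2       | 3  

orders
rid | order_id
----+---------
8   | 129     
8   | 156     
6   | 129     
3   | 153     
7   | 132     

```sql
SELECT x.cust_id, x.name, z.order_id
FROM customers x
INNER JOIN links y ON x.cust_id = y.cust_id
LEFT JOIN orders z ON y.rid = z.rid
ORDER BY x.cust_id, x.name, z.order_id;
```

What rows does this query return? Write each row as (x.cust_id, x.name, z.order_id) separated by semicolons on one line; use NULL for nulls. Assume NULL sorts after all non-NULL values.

(2, Ken, 153); (7, Zane, NULL)

Evaluate left to right. First `customers x INNER JOIN links y` on cust_id: 2 row(s).
Then LEFT JOIN `orders z` on rid: each of those 2 rows is kept; rows whose y.rid has no match in z get NULL for z's columns.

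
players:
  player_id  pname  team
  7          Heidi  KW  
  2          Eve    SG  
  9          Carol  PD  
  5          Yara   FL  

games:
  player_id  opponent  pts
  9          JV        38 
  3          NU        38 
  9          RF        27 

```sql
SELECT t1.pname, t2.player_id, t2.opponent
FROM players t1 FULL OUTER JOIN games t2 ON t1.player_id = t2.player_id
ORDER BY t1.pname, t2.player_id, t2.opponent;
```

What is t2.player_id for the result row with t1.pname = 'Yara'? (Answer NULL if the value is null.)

FULL OUTER JOIN keeps every row from both sides; unmatched rows get NULL for the other side's columns.
Matching on t1.player_id = t2.player_id.
- t1 row (player_id=7): no match → kept, t2 columns NULL.
- t1 row (player_id=2): no match → kept, t2 columns NULL.
- t1 row (player_id=9): matches 2 t2 row(s) → 2 output row(s).
- t1 row (player_id=5): no match → kept, t2 columns NULL.
- plus 1 unmatched t2 row(s), each kept with NULL t1 columns.

NULL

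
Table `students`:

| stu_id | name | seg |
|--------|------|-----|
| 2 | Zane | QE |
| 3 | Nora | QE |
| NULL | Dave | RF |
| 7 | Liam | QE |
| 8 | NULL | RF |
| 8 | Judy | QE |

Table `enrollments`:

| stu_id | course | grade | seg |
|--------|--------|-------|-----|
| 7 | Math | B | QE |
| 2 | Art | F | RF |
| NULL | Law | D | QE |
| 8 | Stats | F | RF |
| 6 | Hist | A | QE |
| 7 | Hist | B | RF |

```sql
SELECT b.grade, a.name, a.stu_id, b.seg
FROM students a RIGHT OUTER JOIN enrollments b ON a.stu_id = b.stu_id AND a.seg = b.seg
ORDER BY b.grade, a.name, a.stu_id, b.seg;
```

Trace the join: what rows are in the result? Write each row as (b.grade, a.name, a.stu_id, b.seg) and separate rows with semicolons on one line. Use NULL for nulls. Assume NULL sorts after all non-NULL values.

RIGHT JOIN keeps every row from `enrollments`; unmatched rows get NULL for `students`'s columns.
Matching on a.stu_id = b.stu_id AND a.seg = b.seg. A NULL in a compared column never satisfies the condition.
- a row (stu_id=2, seg=QE): no match.
- a row (stu_id=3, seg=QE): no match.
- a row (stu_id=NULL, seg=RF): no match.
- a row (stu_id=7, seg=QE): matches 1 b row(s) → 1 output row(s).
- a row (stu_id=8, seg=RF): matches 1 b row(s) → 1 output row(s).
- a row (stu_id=8, seg=QE): no match.
- 4 row(s) from b found no a partner → padded with NULL.
After projecting and ordering:
b.grade | a.name | a.stu_id | b.seg
A | NULL | NULL | QE
B | Liam | 7 | QE
B | NULL | NULL | RF
D | NULL | NULL | QE
F | NULL | 8 | RF
F | NULL | NULL | RF

(A, NULL, NULL, QE); (B, Liam, 7, QE); (B, NULL, NULL, RF); (D, NULL, NULL, QE); (F, NULL, 8, RF); (F, NULL, NULL, RF)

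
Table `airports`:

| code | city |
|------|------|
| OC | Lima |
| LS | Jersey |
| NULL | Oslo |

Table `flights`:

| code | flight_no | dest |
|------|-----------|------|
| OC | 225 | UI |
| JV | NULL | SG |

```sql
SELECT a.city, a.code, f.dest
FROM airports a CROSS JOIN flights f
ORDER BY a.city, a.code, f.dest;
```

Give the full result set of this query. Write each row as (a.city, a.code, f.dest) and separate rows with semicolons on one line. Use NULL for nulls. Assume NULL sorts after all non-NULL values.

(Jersey, LS, SG); (Jersey, LS, UI); (Lima, OC, SG); (Lima, OC, UI); (Oslo, NULL, SG); (Oslo, NULL, UI)

CROSS JOIN pairs every row of `airports` with every row of `flights`: 3 × 2 = 6 rows.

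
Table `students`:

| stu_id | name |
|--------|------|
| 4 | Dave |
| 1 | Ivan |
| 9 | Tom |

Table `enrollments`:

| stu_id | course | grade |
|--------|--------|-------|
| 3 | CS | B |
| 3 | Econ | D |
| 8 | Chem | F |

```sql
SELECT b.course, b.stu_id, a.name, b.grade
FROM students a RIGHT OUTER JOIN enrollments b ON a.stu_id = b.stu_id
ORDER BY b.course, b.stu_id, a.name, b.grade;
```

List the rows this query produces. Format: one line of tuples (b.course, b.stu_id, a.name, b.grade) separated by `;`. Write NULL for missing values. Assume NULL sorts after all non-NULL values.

(CS, 3, NULL, B); (Chem, 8, NULL, F); (Econ, 3, NULL, D)

RIGHT JOIN keeps every row from `enrollments`; unmatched rows get NULL for `students`'s columns.
Matching on a.stu_id = b.stu_id.
- stu_id=4: no matching b row.
- stu_id=1: no matching b row.
- stu_id=9: no matching b row.
- plus 3 unmatched b row(s), each kept with NULL a columns.
After projecting and ordering:
b.course | b.stu_id | a.name | b.grade
CS | 3 | NULL | B
Chem | 8 | NULL | F
Econ | 3 | NULL | D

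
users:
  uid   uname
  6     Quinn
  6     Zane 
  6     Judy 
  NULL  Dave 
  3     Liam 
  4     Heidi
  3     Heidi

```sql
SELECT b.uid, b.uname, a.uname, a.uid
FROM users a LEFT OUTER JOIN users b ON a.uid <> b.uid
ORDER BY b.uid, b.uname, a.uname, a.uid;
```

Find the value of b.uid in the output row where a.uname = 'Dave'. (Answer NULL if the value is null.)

LEFT JOIN keeps every row from `users a`; unmatched rows get NULL for `users b`'s columns.
Matching on a.uid <> b.uid. A NULL in a compared column never satisfies the condition.
Matched pairs: 22; unmatched a rows kept: 1.

NULL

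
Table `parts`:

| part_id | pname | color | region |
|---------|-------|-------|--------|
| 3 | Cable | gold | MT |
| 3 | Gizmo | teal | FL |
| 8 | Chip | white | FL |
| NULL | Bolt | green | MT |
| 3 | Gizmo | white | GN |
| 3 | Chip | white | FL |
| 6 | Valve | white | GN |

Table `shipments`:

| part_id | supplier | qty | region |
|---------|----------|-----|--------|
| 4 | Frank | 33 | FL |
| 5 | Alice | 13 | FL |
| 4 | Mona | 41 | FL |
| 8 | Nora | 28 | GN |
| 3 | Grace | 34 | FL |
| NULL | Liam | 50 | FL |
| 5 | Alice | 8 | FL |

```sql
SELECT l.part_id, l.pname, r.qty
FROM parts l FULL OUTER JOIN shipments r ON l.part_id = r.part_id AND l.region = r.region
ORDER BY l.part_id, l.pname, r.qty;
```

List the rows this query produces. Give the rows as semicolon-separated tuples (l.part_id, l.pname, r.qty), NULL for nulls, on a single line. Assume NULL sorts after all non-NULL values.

(3, Cable, NULL); (3, Chip, 34); (3, Gizmo, 34); (3, Gizmo, NULL); (6, Valve, NULL); (8, Chip, NULL); (NULL, Bolt, NULL); (NULL, NULL, 8); (NULL, NULL, 13); (NULL, NULL, 28); (NULL, NULL, 33); (NULL, NULL, 41); (NULL, NULL, 50)

FULL OUTER JOIN keeps every row from both sides; unmatched rows get NULL for the other side's columns.
Matching on l.part_id = r.part_id AND l.region = r.region. A NULL in a compared column never satisfies the condition.
Matched pairs: 2; unmatched l rows kept: 5; unmatched r rows kept: 6.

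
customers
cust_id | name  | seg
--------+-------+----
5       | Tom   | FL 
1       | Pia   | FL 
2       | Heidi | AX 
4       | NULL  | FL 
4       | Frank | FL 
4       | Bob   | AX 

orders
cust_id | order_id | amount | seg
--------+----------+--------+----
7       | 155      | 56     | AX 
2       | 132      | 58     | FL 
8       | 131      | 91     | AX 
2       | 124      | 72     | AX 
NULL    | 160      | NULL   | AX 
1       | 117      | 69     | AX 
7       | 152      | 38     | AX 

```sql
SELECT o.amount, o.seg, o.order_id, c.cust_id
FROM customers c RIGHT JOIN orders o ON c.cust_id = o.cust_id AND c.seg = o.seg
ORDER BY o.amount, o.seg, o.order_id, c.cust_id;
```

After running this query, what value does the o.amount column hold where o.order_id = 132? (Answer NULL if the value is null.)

58

RIGHT JOIN keeps every row from `orders`; unmatched rows get NULL for `customers`'s columns.
Matching on c.cust_id = o.cust_id AND c.seg = o.seg. A NULL in a compared column never satisfies the condition.
Matched pairs: 1; unmatched o rows kept: 6.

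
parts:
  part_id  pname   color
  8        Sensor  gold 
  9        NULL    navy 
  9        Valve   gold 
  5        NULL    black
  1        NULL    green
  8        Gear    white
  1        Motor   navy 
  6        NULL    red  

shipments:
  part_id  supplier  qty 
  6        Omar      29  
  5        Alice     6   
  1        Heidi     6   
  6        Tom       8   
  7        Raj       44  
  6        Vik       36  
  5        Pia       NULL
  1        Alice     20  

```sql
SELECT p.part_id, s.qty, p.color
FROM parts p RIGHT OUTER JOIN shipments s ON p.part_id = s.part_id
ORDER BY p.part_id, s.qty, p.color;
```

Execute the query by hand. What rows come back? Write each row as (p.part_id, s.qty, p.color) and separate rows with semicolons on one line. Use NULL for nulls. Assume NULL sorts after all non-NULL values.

(1, 6, green); (1, 6, navy); (1, 20, green); (1, 20, navy); (5, 6, black); (5, NULL, black); (6, 8, red); (6, 29, red); (6, 36, red); (NULL, 44, NULL)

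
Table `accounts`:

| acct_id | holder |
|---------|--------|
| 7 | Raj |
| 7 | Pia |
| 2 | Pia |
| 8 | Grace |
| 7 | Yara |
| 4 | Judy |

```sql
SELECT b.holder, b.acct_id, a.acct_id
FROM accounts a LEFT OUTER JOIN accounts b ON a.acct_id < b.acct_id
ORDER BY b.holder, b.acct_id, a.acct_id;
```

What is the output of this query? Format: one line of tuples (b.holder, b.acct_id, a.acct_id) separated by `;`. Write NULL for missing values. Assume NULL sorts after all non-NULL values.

(Grace, 8, 2); (Grace, 8, 4); (Grace, 8, 7); (Grace, 8, 7); (Grace, 8, 7); (Judy, 4, 2); (Pia, 7, 2); (Pia, 7, 4); (Raj, 7, 2); (Raj, 7, 4); (Yara, 7, 2); (Yara, 7, 4); (NULL, NULL, 8)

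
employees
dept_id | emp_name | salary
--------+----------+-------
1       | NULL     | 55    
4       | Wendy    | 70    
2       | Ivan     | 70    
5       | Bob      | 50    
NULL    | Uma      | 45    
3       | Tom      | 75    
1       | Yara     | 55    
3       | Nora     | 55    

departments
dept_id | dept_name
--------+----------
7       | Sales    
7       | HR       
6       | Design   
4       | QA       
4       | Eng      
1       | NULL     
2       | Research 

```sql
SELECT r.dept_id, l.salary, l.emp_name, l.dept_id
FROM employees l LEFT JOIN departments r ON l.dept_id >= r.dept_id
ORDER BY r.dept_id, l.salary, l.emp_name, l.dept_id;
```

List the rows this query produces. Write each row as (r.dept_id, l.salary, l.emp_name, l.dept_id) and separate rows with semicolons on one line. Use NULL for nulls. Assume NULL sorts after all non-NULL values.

LEFT JOIN keeps every row from `employees`; unmatched rows get NULL for `departments`'s columns.
Matching on l.dept_id >= r.dept_id. A NULL in a compared column never satisfies the condition.
Matched pairs: 16; unmatched l rows kept: 1.

(1, 50, Bob, 5); (1, 55, Nora, 3); (1, 55, Yara, 1); (1, 55, NULL, 1); (1, 70, Ivan, 2); (1, 70, Wendy, 4); (1, 75, Tom, 3); (2, 50, Bob, 5); (2, 55, Nora, 3); (2, 70, Ivan, 2); (2, 70, Wendy, 4); (2, 75, Tom, 3); (4, 50, Bob, 5); (4, 50, Bob, 5); (4, 70, Wendy, 4); (4, 70, Wendy, 4); (NULL, 45, Uma, NULL)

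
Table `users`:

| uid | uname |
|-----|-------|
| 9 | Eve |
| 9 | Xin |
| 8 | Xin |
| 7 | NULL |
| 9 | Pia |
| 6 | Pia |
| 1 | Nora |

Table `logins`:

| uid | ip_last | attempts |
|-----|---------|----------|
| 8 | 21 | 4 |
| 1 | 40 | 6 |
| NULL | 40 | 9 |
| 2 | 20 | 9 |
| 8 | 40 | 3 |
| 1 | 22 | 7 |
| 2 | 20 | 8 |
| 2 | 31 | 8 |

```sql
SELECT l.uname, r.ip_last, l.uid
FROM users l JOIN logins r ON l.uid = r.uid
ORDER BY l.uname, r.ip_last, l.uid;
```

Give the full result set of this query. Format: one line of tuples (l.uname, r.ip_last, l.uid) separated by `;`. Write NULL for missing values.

(Nora, 22, 1); (Nora, 40, 1); (Xin, 21, 8); (Xin, 40, 8)

INNER JOIN keeps only pairs where the ON condition holds.
Matching on l.uid = r.uid. A NULL in a compared column never satisfies the condition.
Matched pairs: 4.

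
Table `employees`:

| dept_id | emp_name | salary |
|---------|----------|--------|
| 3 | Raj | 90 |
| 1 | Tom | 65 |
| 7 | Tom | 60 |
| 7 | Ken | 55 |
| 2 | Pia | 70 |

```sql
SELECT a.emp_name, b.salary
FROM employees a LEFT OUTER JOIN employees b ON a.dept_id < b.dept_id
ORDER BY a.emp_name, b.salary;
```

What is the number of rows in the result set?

LEFT JOIN keeps every row from `employees a`; unmatched rows get NULL for `employees b`'s columns.
Matching on a.dept_id < b.dept_id.
- a (dept_id=3) pairs with 2 row(s) of b.
- a (dept_id=1) pairs with 4 row(s) of b.
- a (dept_id=7) has no partner → padded with NULL.
- a (dept_id=7) has no partner → padded with NULL.
- a (dept_id=2) pairs with 3 row(s) of b.
Total: 9 matched + 2 padded = 11 rows.

11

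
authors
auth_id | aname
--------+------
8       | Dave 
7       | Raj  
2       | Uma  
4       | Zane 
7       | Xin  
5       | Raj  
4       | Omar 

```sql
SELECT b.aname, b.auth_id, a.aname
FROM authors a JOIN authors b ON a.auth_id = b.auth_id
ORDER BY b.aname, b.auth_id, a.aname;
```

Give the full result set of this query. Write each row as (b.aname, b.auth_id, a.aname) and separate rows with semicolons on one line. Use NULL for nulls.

(Dave, 8, Dave); (Omar, 4, Omar); (Omar, 4, Zane); (Raj, 5, Raj); (Raj, 7, Raj); (Raj, 7, Xin); (Uma, 2, Uma); (Xin, 7, Raj); (Xin, 7, Xin); (Zane, 4, Omar); (Zane, 4, Zane)

INNER JOIN keeps only pairs where the ON condition holds.
Matching on a.auth_id = b.auth_id.
- a (auth_id=8) pairs with 1 row(s) of b.
- a (auth_id=7) pairs with 2 row(s) of b.
- a (auth_id=2) pairs with 1 row(s) of b.
- a (auth_id=4) pairs with 2 row(s) of b.
- a (auth_id=7) pairs with 2 row(s) of b.
- a (auth_id=5) pairs with 1 row(s) of b.
- a (auth_id=4) pairs with 2 row(s) of b.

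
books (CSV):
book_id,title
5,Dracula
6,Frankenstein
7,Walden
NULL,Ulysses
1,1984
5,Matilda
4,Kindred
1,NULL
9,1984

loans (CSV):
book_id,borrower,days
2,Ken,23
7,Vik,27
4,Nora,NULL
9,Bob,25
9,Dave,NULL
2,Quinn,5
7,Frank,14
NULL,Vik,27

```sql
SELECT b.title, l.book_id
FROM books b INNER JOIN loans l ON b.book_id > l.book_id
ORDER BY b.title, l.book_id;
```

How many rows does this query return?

INNER JOIN keeps only pairs where the ON condition holds.
Matching on b.book_id > l.book_id. A NULL in a compared column never satisfies the condition.
- book_id=5: 3 matching l row(s), so 3 row(s) emitted.
- book_id=6: 3 matching l row(s), so 3 row(s) emitted.
- book_id=7: 3 matching l row(s), so 3 row(s) emitted.
- book_id=NULL: no matching l row, dropped.
- book_id=1: no matching l row, dropped.
- book_id=5: 3 matching l row(s), so 3 row(s) emitted.
- book_id=4: 2 matching l row(s), so 2 row(s) emitted.
- book_id=1: no matching l row, dropped.
- book_id=9: 5 matching l row(s), so 5 row(s) emitted.
Total: 19 rows.

19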